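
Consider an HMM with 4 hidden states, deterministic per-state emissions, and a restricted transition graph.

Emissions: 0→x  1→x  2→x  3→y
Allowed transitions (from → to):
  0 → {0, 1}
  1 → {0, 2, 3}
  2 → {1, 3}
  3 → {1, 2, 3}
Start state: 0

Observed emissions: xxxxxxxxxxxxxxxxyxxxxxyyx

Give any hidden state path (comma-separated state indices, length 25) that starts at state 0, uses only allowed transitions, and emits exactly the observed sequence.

  t0 'x' -> {0,1,2}, take 0 (start)
  t1 'x' -> {0,1,2}, take 0 (0->0 ok)
  t2 'x' -> {0,1,2}, take 0 (0->0 ok)
  t3 'x' -> {0,1,2}, take 1 (0->1 ok)
  t4 'x' -> {0,1,2}, take 2 (1->2 ok)
  t5 'x' -> {0,1,2}, take 1 (2->1 ok)
  t6 'x' -> {0,1,2}, take 2 (1->2 ok)
  t7 'x' -> {0,1,2}, take 1 (2->1 ok)
  t8 'x' -> {0,1,2}, take 0 (1->0 ok)
  t9 'x' -> {0,1,2}, take 0 (0->0 ok)
  t10 'x' -> {0,1,2}, take 1 (0->1 ok)
  t11 'x' -> {0,1,2}, take 2 (1->2 ok)
  t12 'x' -> {0,1,2}, take 1 (2->1 ok)
  t13 'x' -> {0,1,2}, take 0 (1->0 ok)
  t14 'x' -> {0,1,2}, take 1 (0->1 ok)
  t15 'x' -> {0,1,2}, take 2 (1->2 ok)
  t16 'y' -> {3}, take 3 (2->3 ok)
  t17 'x' -> {0,1,2}, take 2 (3->2 ok)
  t18 'x' -> {0,1,2}, take 1 (2->1 ok)
  t19 'x' -> {0,1,2}, take 0 (1->0 ok)
  t20 'x' -> {0,1,2}, take 0 (0->0 ok)
  t21 'x' -> {0,1,2}, take 1 (0->1 ok)
  t22 'y' -> {3}, take 3 (1->3 ok)
  t23 'y' -> {3}, take 3 (3->3 ok)
  t24 'x' -> {0,1,2}, take 2 (3->2 ok)

0,0,0,1,2,1,2,1,0,0,1,2,1,0,1,2,3,2,1,0,0,1,3,3,2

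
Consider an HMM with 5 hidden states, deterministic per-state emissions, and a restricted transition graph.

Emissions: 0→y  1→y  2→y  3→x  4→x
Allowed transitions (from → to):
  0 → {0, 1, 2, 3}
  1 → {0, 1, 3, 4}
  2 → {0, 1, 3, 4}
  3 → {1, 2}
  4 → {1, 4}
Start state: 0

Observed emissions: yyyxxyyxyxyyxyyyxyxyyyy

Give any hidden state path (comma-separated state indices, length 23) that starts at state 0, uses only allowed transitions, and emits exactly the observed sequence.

  t0 'y' -> {0,1,2}, take 0 (start)
  t1 'y' -> {0,1,2}, take 0 (0->0 ok)
  t2 'y' -> {0,1,2}, take 1 (0->1 ok)
  t3 'x' -> {3,4}, take 4 (1->4 ok)
  t4 'x' -> {3,4}, take 4 (4->4 ok)
  t5 'y' -> {0,1,2}, take 1 (4->1 ok)
  t6 'y' -> {0,1,2}, take 1 (1->1 ok)
  t7 'x' -> {3,4}, take 4 (1->4 ok)
  t8 'y' -> {0,1,2}, take 1 (4->1 ok)
  t9 'x' -> {3,4}, take 3 (1->3 ok)
  t10 'y' -> {0,1,2}, take 2 (3->2 ok)
  t11 'y' -> {0,1,2}, take 1 (2->1 ok)
  t12 'x' -> {3,4}, take 3 (1->3 ok)
  t13 'y' -> {0,1,2}, take 2 (3->2 ok)
  t14 'y' -> {0,1,2}, take 0 (2->0 ok)
  t15 'y' -> {0,1,2}, take 1 (0->1 ok)
  t16 'x' -> {3,4}, take 3 (1->3 ok)
  t17 'y' -> {0,1,2}, take 1 (3->1 ok)
  t18 'x' -> {3,4}, take 4 (1->4 ok)
  t19 'y' -> {0,1,2}, take 1 (4->1 ok)
  t20 'y' -> {0,1,2}, take 0 (1->0 ok)
  t21 'y' -> {0,1,2}, take 0 (0->0 ok)
  t22 'y' -> {0,1,2}, take 2 (0->2 ok)

0,0,1,4,4,1,1,4,1,3,2,1,3,2,0,1,3,1,4,1,0,0,2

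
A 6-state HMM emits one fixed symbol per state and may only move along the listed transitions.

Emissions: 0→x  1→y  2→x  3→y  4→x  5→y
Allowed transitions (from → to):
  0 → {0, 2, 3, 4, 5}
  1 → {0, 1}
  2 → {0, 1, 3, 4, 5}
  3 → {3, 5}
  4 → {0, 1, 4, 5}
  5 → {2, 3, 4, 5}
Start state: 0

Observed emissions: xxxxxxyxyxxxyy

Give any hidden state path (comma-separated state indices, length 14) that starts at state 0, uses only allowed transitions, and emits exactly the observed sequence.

  0: obs=x cand={0,2,4} pick 0 [start]
  1: obs=x cand={0,2,4} pick 2 [0->2 ok]
  2: obs=x cand={0,2,4} pick 0 [2->0 ok]
  3: obs=x cand={0,2,4} pick 0 [0->0 ok]
  4: obs=x cand={0,2,4} pick 4 [0->4 ok]
  5: obs=x cand={0,2,4} pick 0 [4->0 ok]
  6: obs=y cand={1,3,5} pick 5 [0->5 ok]
  7: obs=x cand={0,2,4} pick 2 [5->2 ok]
  8: obs=y cand={1,3,5} pick 5 [2->5 ok]
  9: obs=x cand={0,2,4} pick 4 [5->4 ok]
  10: obs=x cand={0,2,4} pick 4 [4->4 ok]
  11: obs=x cand={0,2,4} pick 4 [4->4 ok]
  12: obs=y cand={1,3,5} pick 1 [4->1 ok]
  13: obs=y cand={1,3,5} pick 1 [1->1 ok]

0,2,0,0,4,0,5,2,5,4,4,4,1,1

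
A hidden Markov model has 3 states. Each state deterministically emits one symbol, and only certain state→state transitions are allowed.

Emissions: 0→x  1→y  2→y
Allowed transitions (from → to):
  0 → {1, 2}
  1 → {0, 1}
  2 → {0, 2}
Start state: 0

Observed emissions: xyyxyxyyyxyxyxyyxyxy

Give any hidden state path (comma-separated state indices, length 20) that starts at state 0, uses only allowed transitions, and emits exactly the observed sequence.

  0: obs=x cand={0} pick 0 [start]
  1: obs=y cand={1,2} pick 1 [0->1 ok]
  2: obs=y cand={1,2} pick 1 [1->1 ok]
  3: obs=x cand={0} pick 0 [1->0 ok]
  4: obs=y cand={1,2} pick 2 [0->2 ok]
  5: obs=x cand={0} pick 0 [2->0 ok]
  6: obs=y cand={1,2} pick 1 [0->1 ok]
  7: obs=y cand={1,2} pick 1 [1->1 ok]
  8: obs=y cand={1,2} pick 1 [1->1 ok]
  9: obs=x cand={0} pick 0 [1->0 ok]
  10: obs=y cand={1,2} pick 1 [0->1 ok]
  11: obs=x cand={0} pick 0 [1->0 ok]
  12: obs=y cand={1,2} pick 2 [0->2 ok]
  13: obs=x cand={0} pick 0 [2->0 ok]
  14: obs=y cand={1,2} pick 2 [0->2 ok]
  15: obs=y cand={1,2} pick 2 [2->2 ok]
  16: obs=x cand={0} pick 0 [2->0 ok]
  17: obs=y cand={1,2} pick 2 [0->2 ok]
  18: obs=x cand={0} pick 0 [2->0 ok]
  19: obs=y cand={1,2} pick 1 [0->1 ok]

0,1,1,0,2,0,1,1,1,0,1,0,2,0,2,2,0,2,0,1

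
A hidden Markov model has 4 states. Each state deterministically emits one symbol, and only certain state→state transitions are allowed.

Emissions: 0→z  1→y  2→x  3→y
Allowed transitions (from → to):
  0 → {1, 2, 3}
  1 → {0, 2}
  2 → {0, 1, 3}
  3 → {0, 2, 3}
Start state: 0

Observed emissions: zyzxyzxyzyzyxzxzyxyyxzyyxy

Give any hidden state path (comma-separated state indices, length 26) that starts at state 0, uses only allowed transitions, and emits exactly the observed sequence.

0,3,0,2,1,0,2,1,0,3,0,3,2,0,2,0,3,2,3,3,2,0,3,3,2,1

  0: obs=z cand={0} pick 0 [start]
  1: obs=y cand={1,3} pick 3 [0->3 ok]
  2: obs=z cand={0} pick 0 [3->0 ok]
  3: obs=x cand={2} pick 2 [0->2 ok]
  4: obs=y cand={1,3} pick 1 [2->1 ok]
  5: obs=z cand={0} pick 0 [1->0 ok]
  6: obs=x cand={2} pick 2 [0->2 ok]
  7: obs=y cand={1,3} pick 1 [2->1 ok]
  8: obs=z cand={0} pick 0 [1->0 ok]
  9: obs=y cand={1,3} pick 3 [0->3 ok]
  10: obs=z cand={0} pick 0 [3->0 ok]
  11: obs=y cand={1,3} pick 3 [0->3 ok]
  12: obs=x cand={2} pick 2 [3->2 ok]
  13: obs=z cand={0} pick 0 [2->0 ok]
  14: obs=x cand={2} pick 2 [0->2 ok]
  15: obs=z cand={0} pick 0 [2->0 ok]
  16: obs=y cand={1,3} pick 3 [0->3 ok]
  17: obs=x cand={2} pick 2 [3->2 ok]
  18: obs=y cand={1,3} pick 3 [2->3 ok]
  19: obs=y cand={1,3} pick 3 [3->3 ok]
  20: obs=x cand={2} pick 2 [3->2 ok]
  21: obs=z cand={0} pick 0 [2->0 ok]
  22: obs=y cand={1,3} pick 3 [0->3 ok]
  23: obs=y cand={1,3} pick 3 [3->3 ok]
  24: obs=x cand={2} pick 2 [3->2 ok]
  25: obs=y cand={1,3} pick 1 [2->1 ok]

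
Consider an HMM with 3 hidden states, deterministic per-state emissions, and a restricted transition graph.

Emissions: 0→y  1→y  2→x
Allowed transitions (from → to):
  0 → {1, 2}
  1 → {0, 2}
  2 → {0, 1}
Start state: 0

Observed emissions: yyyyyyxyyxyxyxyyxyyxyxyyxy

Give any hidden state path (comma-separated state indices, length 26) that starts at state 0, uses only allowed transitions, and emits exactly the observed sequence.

  [0] y  {0,1}  => 0  start
  [1] y  {0,1}  => 1  0->1 ok
  [2] y  {0,1}  => 0  1->0 ok
  [3] y  {0,1}  => 1  0->1 ok
  [4] y  {0,1}  => 0  1->0 ok
  [5] y  {0,1}  => 1  0->1 ok
  [6] x  {2}  => 2  1->2 ok
  [7] y  {0,1}  => 0  2->0 ok
  [8] y  {0,1}  => 1  0->1 ok
  [9] x  {2}  => 2  1->2 ok
  [10] y  {0,1}  => 0  2->0 ok
  [11] x  {2}  => 2  0->2 ok
  [12] y  {0,1}  => 0  2->0 ok
  [13] x  {2}  => 2  0->2 ok
  [14] y  {0,1}  => 0  2->0 ok
  [15] y  {0,1}  => 1  0->1 ok
  [16] x  {2}  => 2  1->2 ok
  [17] y  {0,1}  => 1  2->1 ok
  [18] y  {0,1}  => 0  1->0 ok
  [19] x  {2}  => 2  0->2 ok
  [20] y  {0,1}  => 0  2->0 ok
  [21] x  {2}  => 2  0->2 ok
  [22] y  {0,1}  => 0  2->0 ok
  [23] y  {0,1}  => 1  0->1 ok
  [24] x  {2}  => 2  1->2 ok
  [25] y  {0,1}  => 1  2->1 ok

0,1,0,1,0,1,2,0,1,2,0,2,0,2,0,1,2,1,0,2,0,2,0,1,2,1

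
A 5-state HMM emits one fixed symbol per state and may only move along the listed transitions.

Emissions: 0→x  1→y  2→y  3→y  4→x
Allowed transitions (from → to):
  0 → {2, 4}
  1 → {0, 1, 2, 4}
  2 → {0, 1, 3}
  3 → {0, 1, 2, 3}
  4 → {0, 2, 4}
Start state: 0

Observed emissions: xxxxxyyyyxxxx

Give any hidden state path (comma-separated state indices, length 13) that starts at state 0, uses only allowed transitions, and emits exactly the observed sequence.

0,4,0,4,0,2,1,2,3,0,4,0,4

  [0] x  {0,4}  => 0  start
  [1] x  {0,4}  => 4  0->4 ok
  [2] x  {0,4}  => 0  4->0 ok
  [3] x  {0,4}  => 4  0->4 ok
  [4] x  {0,4}  => 0  4->0 ok
  [5] y  {1,2,3}  => 2  0->2 ok
  [6] y  {1,2,3}  => 1  2->1 ok
  [7] y  {1,2,3}  => 2  1->2 ok
  [8] y  {1,2,3}  => 3  2->3 ok
  [9] x  {0,4}  => 0  3->0 ok
  [10] x  {0,4}  => 4  0->4 ok
  [11] x  {0,4}  => 0  4->0 ok
  [12] x  {0,4}  => 4  0->4 ok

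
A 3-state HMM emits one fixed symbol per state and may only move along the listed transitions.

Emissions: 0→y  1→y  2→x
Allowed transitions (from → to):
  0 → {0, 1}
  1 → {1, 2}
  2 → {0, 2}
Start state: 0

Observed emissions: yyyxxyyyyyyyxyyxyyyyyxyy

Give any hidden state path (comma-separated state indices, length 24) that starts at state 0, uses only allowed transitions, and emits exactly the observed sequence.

0,1,1,2,2,0,0,0,0,0,1,1,2,0,1,2,0,1,1,1,1,2,0,0

  0: obs=y cand={0,1} pick 0 [start]
  1: obs=y cand={0,1} pick 1 [0->1 ok]
  2: obs=y cand={0,1} pick 1 [1->1 ok]
  3: obs=x cand={2} pick 2 [1->2 ok]
  4: obs=x cand={2} pick 2 [2->2 ok]
  5: obs=y cand={0,1} pick 0 [2->0 ok]
  6: obs=y cand={0,1} pick 0 [0->0 ok]
  7: obs=y cand={0,1} pick 0 [0->0 ok]
  8: obs=y cand={0,1} pick 0 [0->0 ok]
  9: obs=y cand={0,1} pick 0 [0->0 ok]
  10: obs=y cand={0,1} pick 1 [0->1 ok]
  11: obs=y cand={0,1} pick 1 [1->1 ok]
  12: obs=x cand={2} pick 2 [1->2 ok]
  13: obs=y cand={0,1} pick 0 [2->0 ok]
  14: obs=y cand={0,1} pick 1 [0->1 ok]
  15: obs=x cand={2} pick 2 [1->2 ok]
  16: obs=y cand={0,1} pick 0 [2->0 ok]
  17: obs=y cand={0,1} pick 1 [0->1 ok]
  18: obs=y cand={0,1} pick 1 [1->1 ok]
  19: obs=y cand={0,1} pick 1 [1->1 ok]
  20: obs=y cand={0,1} pick 1 [1->1 ok]
  21: obs=x cand={2} pick 2 [1->2 ok]
  22: obs=y cand={0,1} pick 0 [2->0 ok]
  23: obs=y cand={0,1} pick 0 [0->0 ok]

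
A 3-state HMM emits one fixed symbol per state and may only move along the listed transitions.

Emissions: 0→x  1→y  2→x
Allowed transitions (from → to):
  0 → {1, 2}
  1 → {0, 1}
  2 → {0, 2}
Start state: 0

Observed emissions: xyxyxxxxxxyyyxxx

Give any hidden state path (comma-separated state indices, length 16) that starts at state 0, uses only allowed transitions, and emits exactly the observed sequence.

  pos 0: x in {0,2}, choose 0; start
  pos 1: y in {1}, choose 1; 0->1 ok
  pos 2: x in {0,2}, choose 0; 1->0 ok
  pos 3: y in {1}, choose 1; 0->1 ok
  pos 4: x in {0,2}, choose 0; 1->0 ok
  pos 5: x in {0,2}, choose 2; 0->2 ok
  pos 6: x in {0,2}, choose 2; 2->2 ok
  pos 7: x in {0,2}, choose 2; 2->2 ok
  pos 8: x in {0,2}, choose 2; 2->2 ok
  pos 9: x in {0,2}, choose 0; 2->0 ok
  pos 10: y in {1}, choose 1; 0->1 ok
  pos 11: y in {1}, choose 1; 1->1 ok
  pos 12: y in {1}, choose 1; 1->1 ok
  pos 13: x in {0,2}, choose 0; 1->0 ok
  pos 14: x in {0,2}, choose 2; 0->2 ok
  pos 15: x in {0,2}, choose 0; 2->0 ok

0,1,0,1,0,2,2,2,2,0,1,1,1,0,2,0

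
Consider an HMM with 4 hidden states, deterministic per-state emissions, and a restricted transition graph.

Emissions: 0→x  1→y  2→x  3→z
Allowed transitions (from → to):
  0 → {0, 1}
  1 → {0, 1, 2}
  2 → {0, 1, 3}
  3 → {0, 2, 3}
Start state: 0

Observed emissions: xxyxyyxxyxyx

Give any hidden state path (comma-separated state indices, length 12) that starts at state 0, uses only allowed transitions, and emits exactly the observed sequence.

  t0 'x' -> {0,2}, take 0 (start)
  t1 'x' -> {0,2}, take 0 (0->0 ok)
  t2 'y' -> {1}, take 1 (0->1 ok)
  t3 'x' -> {0,2}, take 2 (1->2 ok)
  t4 'y' -> {1}, take 1 (2->1 ok)
  t5 'y' -> {1}, take 1 (1->1 ok)
  t6 'x' -> {0,2}, take 0 (1->0 ok)
  t7 'x' -> {0,2}, take 0 (0->0 ok)
  t8 'y' -> {1}, take 1 (0->1 ok)
  t9 'x' -> {0,2}, take 0 (1->0 ok)
  t10 'y' -> {1}, take 1 (0->1 ok)
  t11 'x' -> {0,2}, take 2 (1->2 ok)

0,0,1,2,1,1,0,0,1,0,1,2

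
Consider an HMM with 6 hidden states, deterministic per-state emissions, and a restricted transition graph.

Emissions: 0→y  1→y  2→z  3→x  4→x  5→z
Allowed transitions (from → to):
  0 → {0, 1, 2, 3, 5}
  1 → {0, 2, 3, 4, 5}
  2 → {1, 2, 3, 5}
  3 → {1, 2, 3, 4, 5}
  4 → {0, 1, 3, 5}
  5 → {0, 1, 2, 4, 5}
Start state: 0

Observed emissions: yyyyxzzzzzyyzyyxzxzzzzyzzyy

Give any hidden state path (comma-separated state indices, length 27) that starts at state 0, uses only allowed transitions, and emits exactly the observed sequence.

  [0] y  {0,1}  => 0  start
  [1] y  {0,1}  => 1  0->1 ok
  [2] y  {0,1}  => 0  1->0 ok
  [3] y  {0,1}  => 1  0->1 ok
  [4] x  {3,4}  => 4  1->4 ok
  [5] z  {2,5}  => 5  4->5 ok
  [6] z  {2,5}  => 2  5->2 ok
  [7] z  {2,5}  => 2  2->2 ok
  [8] z  {2,5}  => 2  2->2 ok
  [9] z  {2,5}  => 5  2->5 ok
  [10] y  {0,1}  => 0  5->0 ok
  [11] y  {0,1}  => 1  0->1 ok
  [12] z  {2,5}  => 5  1->5 ok
  [13] y  {0,1}  => 0  5->0 ok
  [14] y  {0,1}  => 0  0->0 ok
  [15] x  {3,4}  => 3  0->3 ok
  [16] z  {2,5}  => 2  3->2 ok
  [17] x  {3,4}  => 3  2->3 ok
  [18] z  {2,5}  => 2  3->2 ok
  [19] z  {2,5}  => 2  2->2 ok
  [20] z  {2,5}  => 5  2->5 ok
  [21] z  {2,5}  => 5  5->5 ok
  [22] y  {0,1}  => 0  5->0 ok
  [23] z  {2,5}  => 5  0->5 ok
  [24] z  {2,5}  => 5  5->5 ok
  [25] y  {0,1}  => 0  5->0 ok
  [26] y  {0,1}  => 0  0->0 ok

0,1,0,1,4,5,2,2,2,5,0,1,5,0,0,3,2,3,2,2,5,5,0,5,5,0,0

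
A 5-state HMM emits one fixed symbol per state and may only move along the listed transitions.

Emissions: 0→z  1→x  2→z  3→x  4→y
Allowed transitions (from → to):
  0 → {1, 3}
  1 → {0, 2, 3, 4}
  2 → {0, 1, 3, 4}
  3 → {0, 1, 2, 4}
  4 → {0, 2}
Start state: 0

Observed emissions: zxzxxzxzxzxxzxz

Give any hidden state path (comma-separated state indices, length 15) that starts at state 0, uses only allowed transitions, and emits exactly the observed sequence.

  0: obs=z cand={0,2} pick 0 [start]
  1: obs=x cand={1,3} pick 3 [0->3 ok]
  2: obs=z cand={0,2} pick 2 [3->2 ok]
  3: obs=x cand={1,3} pick 3 [2->3 ok]
  4: obs=x cand={1,3} pick 1 [3->1 ok]
  5: obs=z cand={0,2} pick 2 [1->2 ok]
  6: obs=x cand={1,3} pick 3 [2->3 ok]
  7: obs=z cand={0,2} pick 0 [3->0 ok]
  8: obs=x cand={1,3} pick 1 [0->1 ok]
  9: obs=z cand={0,2} pick 0 [1->0 ok]
  10: obs=x cand={1,3} pick 3 [0->3 ok]
  11: obs=x cand={1,3} pick 1 [3->1 ok]
  12: obs=z cand={0,2} pick 2 [1->2 ok]
  13: obs=x cand={1,3} pick 3 [2->3 ok]
  14: obs=z cand={0,2} pick 2 [3->2 ok]

0,3,2,3,1,2,3,0,1,0,3,1,2,3,2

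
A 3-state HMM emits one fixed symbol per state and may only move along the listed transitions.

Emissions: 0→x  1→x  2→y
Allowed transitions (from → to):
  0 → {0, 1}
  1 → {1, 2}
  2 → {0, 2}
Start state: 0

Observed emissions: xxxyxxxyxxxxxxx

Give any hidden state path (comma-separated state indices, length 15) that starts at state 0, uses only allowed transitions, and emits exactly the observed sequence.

0,1,1,2,0,0,1,2,0,0,0,1,1,1,1

  [0] x  {0,1}  => 0  start
  [1] x  {0,1}  => 1  0->1 ok
  [2] x  {0,1}  => 1  1->1 ok
  [3] y  {2}  => 2  1->2 ok
  [4] x  {0,1}  => 0  2->0 ok
  [5] x  {0,1}  => 0  0->0 ok
  [6] x  {0,1}  => 1  0->1 ok
  [7] y  {2}  => 2  1->2 ok
  [8] x  {0,1}  => 0  2->0 ok
  [9] x  {0,1}  => 0  0->0 ok
  [10] x  {0,1}  => 0  0->0 ok
  [11] x  {0,1}  => 1  0->1 ok
  [12] x  {0,1}  => 1  1->1 ok
  [13] x  {0,1}  => 1  1->1 ok
  [14] x  {0,1}  => 1  1->1 ok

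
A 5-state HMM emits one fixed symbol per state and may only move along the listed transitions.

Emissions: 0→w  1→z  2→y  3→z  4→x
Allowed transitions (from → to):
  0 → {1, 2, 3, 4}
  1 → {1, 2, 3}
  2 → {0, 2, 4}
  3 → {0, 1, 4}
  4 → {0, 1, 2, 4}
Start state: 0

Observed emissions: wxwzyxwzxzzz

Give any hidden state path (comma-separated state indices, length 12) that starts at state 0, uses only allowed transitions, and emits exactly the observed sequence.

0,4,0,1,2,4,0,3,4,1,1,3

  [0] w  {0}  => 0  start
  [1] x  {4}  => 4  0->4 ok
  [2] w  {0}  => 0  4->0 ok
  [3] z  {1,3}  => 1  0->1 ok
  [4] y  {2}  => 2  1->2 ok
  [5] x  {4}  => 4  2->4 ok
  [6] w  {0}  => 0  4->0 ok
  [7] z  {1,3}  => 3  0->3 ok
  [8] x  {4}  => 4  3->4 ok
  [9] z  {1,3}  => 1  4->1 ok
  [10] z  {1,3}  => 1  1->1 ok
  [11] z  {1,3}  => 3  1->3 ok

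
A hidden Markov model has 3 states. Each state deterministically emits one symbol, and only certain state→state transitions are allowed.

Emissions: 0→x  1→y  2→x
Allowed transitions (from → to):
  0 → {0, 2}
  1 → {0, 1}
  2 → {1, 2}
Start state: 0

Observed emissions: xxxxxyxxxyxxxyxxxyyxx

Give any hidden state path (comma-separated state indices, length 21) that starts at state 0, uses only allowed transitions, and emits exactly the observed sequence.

0,0,2,2,2,1,0,0,2,1,0,2,2,1,0,0,2,1,1,0,0

  0: obs=x cand={0,2} pick 0 [start]
  1: obs=x cand={0,2} pick 0 [0->0 ok]
  2: obs=x cand={0,2} pick 2 [0->2 ok]
  3: obs=x cand={0,2} pick 2 [2->2 ok]
  4: obs=x cand={0,2} pick 2 [2->2 ok]
  5: obs=y cand={1} pick 1 [2->1 ok]
  6: obs=x cand={0,2} pick 0 [1->0 ok]
  7: obs=x cand={0,2} pick 0 [0->0 ok]
  8: obs=x cand={0,2} pick 2 [0->2 ok]
  9: obs=y cand={1} pick 1 [2->1 ok]
  10: obs=x cand={0,2} pick 0 [1->0 ok]
  11: obs=x cand={0,2} pick 2 [0->2 ok]
  12: obs=x cand={0,2} pick 2 [2->2 ok]
  13: obs=y cand={1} pick 1 [2->1 ok]
  14: obs=x cand={0,2} pick 0 [1->0 ok]
  15: obs=x cand={0,2} pick 0 [0->0 ok]
  16: obs=x cand={0,2} pick 2 [0->2 ok]
  17: obs=y cand={1} pick 1 [2->1 ok]
  18: obs=y cand={1} pick 1 [1->1 ok]
  19: obs=x cand={0,2} pick 0 [1->0 ok]
  20: obs=x cand={0,2} pick 0 [0->0 ok]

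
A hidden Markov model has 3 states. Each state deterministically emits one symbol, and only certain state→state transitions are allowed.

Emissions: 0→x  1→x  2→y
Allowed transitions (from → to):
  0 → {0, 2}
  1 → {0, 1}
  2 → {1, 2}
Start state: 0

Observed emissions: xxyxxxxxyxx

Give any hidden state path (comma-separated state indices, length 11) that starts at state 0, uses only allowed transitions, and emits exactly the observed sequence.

  [0] x  {0,1}  => 0  start
  [1] x  {0,1}  => 0  0->0 ok
  [2] y  {2}  => 2  0->2 ok
  [3] x  {0,1}  => 1  2->1 ok
  [4] x  {0,1}  => 1  1->1 ok
  [5] x  {0,1}  => 1  1->1 ok
  [6] x  {0,1}  => 1  1->1 ok
  [7] x  {0,1}  => 0  1->0 ok
  [8] y  {2}  => 2  0->2 ok
  [9] x  {0,1}  => 1  2->1 ok
  [10] x  {0,1}  => 0  1->0 ok

0,0,2,1,1,1,1,0,2,1,0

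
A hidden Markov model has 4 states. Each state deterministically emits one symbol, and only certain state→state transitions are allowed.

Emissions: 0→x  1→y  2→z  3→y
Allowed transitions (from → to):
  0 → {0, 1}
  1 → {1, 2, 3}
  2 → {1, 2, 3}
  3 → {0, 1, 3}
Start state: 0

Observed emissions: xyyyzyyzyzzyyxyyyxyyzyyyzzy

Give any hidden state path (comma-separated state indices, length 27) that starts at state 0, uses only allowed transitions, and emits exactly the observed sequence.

0,1,1,1,2,3,1,2,1,2,2,3,3,0,1,1,3,0,1,1,2,3,3,1,2,2,3

  t0 'x' -> {0}, take 0 (start)
  t1 'y' -> {1,3}, take 1 (0->1 ok)
  t2 'y' -> {1,3}, take 1 (1->1 ok)
  t3 'y' -> {1,3}, take 1 (1->1 ok)
  t4 'z' -> {2}, take 2 (1->2 ok)
  t5 'y' -> {1,3}, take 3 (2->3 ok)
  t6 'y' -> {1,3}, take 1 (3->1 ok)
  t7 'z' -> {2}, take 2 (1->2 ok)
  t8 'y' -> {1,3}, take 1 (2->1 ok)
  t9 'z' -> {2}, take 2 (1->2 ok)
  t10 'z' -> {2}, take 2 (2->2 ok)
  t11 'y' -> {1,3}, take 3 (2->3 ok)
  t12 'y' -> {1,3}, take 3 (3->3 ok)
  t13 'x' -> {0}, take 0 (3->0 ok)
  t14 'y' -> {1,3}, take 1 (0->1 ok)
  t15 'y' -> {1,3}, take 1 (1->1 ok)
  t16 'y' -> {1,3}, take 3 (1->3 ok)
  t17 'x' -> {0}, take 0 (3->0 ok)
  t18 'y' -> {1,3}, take 1 (0->1 ok)
  t19 'y' -> {1,3}, take 1 (1->1 ok)
  t20 'z' -> {2}, take 2 (1->2 ok)
  t21 'y' -> {1,3}, take 3 (2->3 ok)
  t22 'y' -> {1,3}, take 3 (3->3 ok)
  t23 'y' -> {1,3}, take 1 (3->1 ok)
  t24 'z' -> {2}, take 2 (1->2 ok)
  t25 'z' -> {2}, take 2 (2->2 ok)
  t26 'y' -> {1,3}, take 3 (2->3 ok)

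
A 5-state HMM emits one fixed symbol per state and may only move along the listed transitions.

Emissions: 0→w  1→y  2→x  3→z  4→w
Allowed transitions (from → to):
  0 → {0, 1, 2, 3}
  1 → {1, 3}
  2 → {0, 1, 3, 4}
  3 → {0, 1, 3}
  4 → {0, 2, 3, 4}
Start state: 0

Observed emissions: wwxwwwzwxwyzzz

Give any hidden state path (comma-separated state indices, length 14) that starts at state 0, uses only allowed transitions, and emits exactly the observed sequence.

  [0] w  {0,4}  => 0  start
  [1] w  {0,4}  => 0  0->0 ok
  [2] x  {2}  => 2  0->2 ok
  [3] w  {0,4}  => 4  2->4 ok
  [4] w  {0,4}  => 4  4->4 ok
  [5] w  {0,4}  => 0  4->0 ok
  [6] z  {3}  => 3  0->3 ok
  [7] w  {0,4}  => 0  3->0 ok
  [8] x  {2}  => 2  0->2 ok
  [9] w  {0,4}  => 0  2->0 ok
  [10] y  {1}  => 1  0->1 ok
  [11] z  {3}  => 3  1->3 ok
  [12] z  {3}  => 3  3->3 ok
  [13] z  {3}  => 3  3->3 ok

0,0,2,4,4,0,3,0,2,0,1,3,3,3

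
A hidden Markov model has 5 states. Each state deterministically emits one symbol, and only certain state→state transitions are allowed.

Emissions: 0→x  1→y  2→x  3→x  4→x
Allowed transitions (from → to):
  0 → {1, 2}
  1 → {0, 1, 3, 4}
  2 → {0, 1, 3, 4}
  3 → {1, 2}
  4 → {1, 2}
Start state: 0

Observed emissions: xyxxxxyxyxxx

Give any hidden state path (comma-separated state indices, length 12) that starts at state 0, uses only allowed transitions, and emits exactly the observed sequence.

  [0] x  {0,2,3,4}  => 0  start
  [1] y  {1}  => 1  0->1 ok
  [2] x  {0,2,3,4}  => 4  1->4 ok
  [3] x  {0,2,3,4}  => 2  4->2 ok
  [4] x  {0,2,3,4}  => 0  2->0 ok
  [5] x  {0,2,3,4}  => 2  0->2 ok
  [6] y  {1}  => 1  2->1 ok
  [7] x  {0,2,3,4}  => 0  1->0 ok
  [8] y  {1}  => 1  0->1 ok
  [9] x  {0,2,3,4}  => 0  1->0 ok
  [10] x  {0,2,3,4}  => 2  0->2 ok
  [11] x  {0,2,3,4}  => 3  2->3 ok

0,1,4,2,0,2,1,0,1,0,2,3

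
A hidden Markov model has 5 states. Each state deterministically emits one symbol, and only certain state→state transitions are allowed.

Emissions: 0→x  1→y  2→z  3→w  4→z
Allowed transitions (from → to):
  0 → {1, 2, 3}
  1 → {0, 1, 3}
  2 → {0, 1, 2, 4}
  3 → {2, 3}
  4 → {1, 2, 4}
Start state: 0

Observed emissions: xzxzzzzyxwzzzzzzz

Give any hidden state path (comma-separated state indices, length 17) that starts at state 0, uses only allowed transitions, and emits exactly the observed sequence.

  t0 'x' -> {0}, take 0 (start)
  t1 'z' -> {2,4}, take 2 (0->2 ok)
  t2 'x' -> {0}, take 0 (2->0 ok)
  t3 'z' -> {2,4}, take 2 (0->2 ok)
  t4 'z' -> {2,4}, take 2 (2->2 ok)
  t5 'z' -> {2,4}, take 2 (2->2 ok)
  t6 'z' -> {2,4}, take 4 (2->4 ok)
  t7 'y' -> {1}, take 1 (4->1 ok)
  t8 'x' -> {0}, take 0 (1->0 ok)
  t9 'w' -> {3}, take 3 (0->3 ok)
  t10 'z' -> {2,4}, take 2 (3->2 ok)
  t11 'z' -> {2,4}, take 4 (2->4 ok)
  t12 'z' -> {2,4}, take 4 (4->4 ok)
  t13 'z' -> {2,4}, take 4 (4->4 ok)
  t14 'z' -> {2,4}, take 2 (4->2 ok)
  t15 'z' -> {2,4}, take 4 (2->4 ok)
  t16 'z' -> {2,4}, take 2 (4->2 ok)

0,2,0,2,2,2,4,1,0,3,2,4,4,4,2,4,2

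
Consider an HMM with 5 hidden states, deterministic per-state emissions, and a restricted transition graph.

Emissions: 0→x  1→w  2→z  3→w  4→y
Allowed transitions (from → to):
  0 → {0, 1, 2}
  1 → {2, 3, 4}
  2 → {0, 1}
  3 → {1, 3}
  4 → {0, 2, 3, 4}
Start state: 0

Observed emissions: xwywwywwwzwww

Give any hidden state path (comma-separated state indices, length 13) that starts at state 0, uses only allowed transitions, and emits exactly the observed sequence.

  [0] x  {0}  => 0  start
  [1] w  {1,3}  => 1  0->1 ok
  [2] y  {4}  => 4  1->4 ok
  [3] w  {1,3}  => 3  4->3 ok
  [4] w  {1,3}  => 1  3->1 ok
  [5] y  {4}  => 4  1->4 ok
  [6] w  {1,3}  => 3  4->3 ok
  [7] w  {1,3}  => 3  3->3 ok
  [8] w  {1,3}  => 1  3->1 ok
  [9] z  {2}  => 2  1->2 ok
  [10] w  {1,3}  => 1  2->1 ok
  [11] w  {1,3}  => 3  1->3 ok
  [12] w  {1,3}  => 1  3->1 ok

0,1,4,3,1,4,3,3,1,2,1,3,1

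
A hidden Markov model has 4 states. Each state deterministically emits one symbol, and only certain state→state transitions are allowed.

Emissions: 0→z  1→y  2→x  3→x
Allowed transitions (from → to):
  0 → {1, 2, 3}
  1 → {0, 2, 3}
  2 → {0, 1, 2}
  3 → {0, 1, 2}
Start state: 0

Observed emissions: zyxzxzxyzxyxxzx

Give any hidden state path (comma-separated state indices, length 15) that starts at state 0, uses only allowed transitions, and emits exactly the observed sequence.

  [0] z  {0}  => 0  start
  [1] y  {1}  => 1  0->1 ok
  [2] x  {2,3}  => 3  1->3 ok
  [3] z  {0}  => 0  3->0 ok
  [4] x  {2,3}  => 2  0->2 ok
  [5] z  {0}  => 0  2->0 ok
  [6] x  {2,3}  => 3  0->3 ok
  [7] y  {1}  => 1  3->1 ok
  [8] z  {0}  => 0  1->0 ok
  [9] x  {2,3}  => 2  0->2 ok
  [10] y  {1}  => 1  2->1 ok
  [11] x  {2,3}  => 2  1->2 ok
  [12] x  {2,3}  => 2  2->2 ok
  [13] z  {0}  => 0  2->0 ok
  [14] x  {2,3}  => 2  0->2 ok

0,1,3,0,2,0,3,1,0,2,1,2,2,0,2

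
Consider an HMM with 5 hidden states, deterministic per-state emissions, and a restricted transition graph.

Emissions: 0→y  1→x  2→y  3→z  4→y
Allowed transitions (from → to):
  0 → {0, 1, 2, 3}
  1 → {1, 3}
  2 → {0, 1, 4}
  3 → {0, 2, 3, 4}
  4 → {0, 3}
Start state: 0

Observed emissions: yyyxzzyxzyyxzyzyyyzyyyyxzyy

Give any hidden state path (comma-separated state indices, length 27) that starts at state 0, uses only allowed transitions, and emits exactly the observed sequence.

0,2,0,1,3,3,0,1,3,0,2,1,3,0,3,0,2,4,3,2,0,0,0,1,3,2,4

  t0 'y' -> {0,2,4}, take 0 (start)
  t1 'y' -> {0,2,4}, take 2 (0->2 ok)
  t2 'y' -> {0,2,4}, take 0 (2->0 ok)
  t3 'x' -> {1}, take 1 (0->1 ok)
  t4 'z' -> {3}, take 3 (1->3 ok)
  t5 'z' -> {3}, take 3 (3->3 ok)
  t6 'y' -> {0,2,4}, take 0 (3->0 ok)
  t7 'x' -> {1}, take 1 (0->1 ok)
  t8 'z' -> {3}, take 3 (1->3 ok)
  t9 'y' -> {0,2,4}, take 0 (3->0 ok)
  t10 'y' -> {0,2,4}, take 2 (0->2 ok)
  t11 'x' -> {1}, take 1 (2->1 ok)
  t12 'z' -> {3}, take 3 (1->3 ok)
  t13 'y' -> {0,2,4}, take 0 (3->0 ok)
  t14 'z' -> {3}, take 3 (0->3 ok)
  t15 'y' -> {0,2,4}, take 0 (3->0 ok)
  t16 'y' -> {0,2,4}, take 2 (0->2 ok)
  t17 'y' -> {0,2,4}, take 4 (2->4 ok)
  t18 'z' -> {3}, take 3 (4->3 ok)
  t19 'y' -> {0,2,4}, take 2 (3->2 ok)
  t20 'y' -> {0,2,4}, take 0 (2->0 ok)
  t21 'y' -> {0,2,4}, take 0 (0->0 ok)
  t22 'y' -> {0,2,4}, take 0 (0->0 ok)
  t23 'x' -> {1}, take 1 (0->1 ok)
  t24 'z' -> {3}, take 3 (1->3 ok)
  t25 'y' -> {0,2,4}, take 2 (3->2 ok)
  t26 'y' -> {0,2,4}, take 4 (2->4 ok)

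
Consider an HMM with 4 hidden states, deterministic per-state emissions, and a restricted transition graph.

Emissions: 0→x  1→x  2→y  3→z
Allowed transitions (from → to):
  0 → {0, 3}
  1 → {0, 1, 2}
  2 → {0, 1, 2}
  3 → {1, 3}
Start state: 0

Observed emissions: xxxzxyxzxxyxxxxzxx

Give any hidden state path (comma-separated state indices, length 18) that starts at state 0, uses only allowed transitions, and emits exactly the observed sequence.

0,0,0,3,1,2,0,3,1,1,2,1,1,0,0,3,1,1

  pos 0: x in {0,1}, choose 0; start
  pos 1: x in {0,1}, choose 0; 0->0 ok
  pos 2: x in {0,1}, choose 0; 0->0 ok
  pos 3: z in {3}, choose 3; 0->3 ok
  pos 4: x in {0,1}, choose 1; 3->1 ok
  pos 5: y in {2}, choose 2; 1->2 ok
  pos 6: x in {0,1}, choose 0; 2->0 ok
  pos 7: z in {3}, choose 3; 0->3 ok
  pos 8: x in {0,1}, choose 1; 3->1 ok
  pos 9: x in {0,1}, choose 1; 1->1 ok
  pos 10: y in {2}, choose 2; 1->2 ok
  pos 11: x in {0,1}, choose 1; 2->1 ok
  pos 12: x in {0,1}, choose 1; 1->1 ok
  pos 13: x in {0,1}, choose 0; 1->0 ok
  pos 14: x in {0,1}, choose 0; 0->0 ok
  pos 15: z in {3}, choose 3; 0->3 ok
  pos 16: x in {0,1}, choose 1; 3->1 ok
  pos 17: x in {0,1}, choose 1; 1->1 ok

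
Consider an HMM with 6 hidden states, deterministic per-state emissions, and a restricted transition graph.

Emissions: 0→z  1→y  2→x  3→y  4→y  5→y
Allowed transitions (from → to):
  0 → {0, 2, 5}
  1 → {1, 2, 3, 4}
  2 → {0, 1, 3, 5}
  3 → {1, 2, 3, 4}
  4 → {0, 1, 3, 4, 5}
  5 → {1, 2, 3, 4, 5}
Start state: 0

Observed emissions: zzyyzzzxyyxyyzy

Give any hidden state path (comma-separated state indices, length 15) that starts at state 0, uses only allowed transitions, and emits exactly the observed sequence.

  0: obs=z cand={0} pick 0 [start]
  1: obs=z cand={0} pick 0 [0->0 ok]
  2: obs=y cand={1,3,4,5} pick 5 [0->5 ok]
  3: obs=y cand={1,3,4,5} pick 4 [5->4 ok]
  4: obs=z cand={0} pick 0 [4->0 ok]
  5: obs=z cand={0} pick 0 [0->0 ok]
  6: obs=z cand={0} pick 0 [0->0 ok]
  7: obs=x cand={2} pick 2 [0->2 ok]
  8: obs=y cand={1,3,4,5} pick 5 [2->5 ok]
  9: obs=y cand={1,3,4,5} pick 1 [5->1 ok]
  10: obs=x cand={2} pick 2 [1->2 ok]
  11: obs=y cand={1,3,4,5} pick 5 [2->5 ok]
  12: obs=y cand={1,3,4,5} pick 4 [5->4 ok]
  13: obs=z cand={0} pick 0 [4->0 ok]
  14: obs=y cand={1,3,4,5} pick 5 [0->5 ok]

0,0,5,4,0,0,0,2,5,1,2,5,4,0,5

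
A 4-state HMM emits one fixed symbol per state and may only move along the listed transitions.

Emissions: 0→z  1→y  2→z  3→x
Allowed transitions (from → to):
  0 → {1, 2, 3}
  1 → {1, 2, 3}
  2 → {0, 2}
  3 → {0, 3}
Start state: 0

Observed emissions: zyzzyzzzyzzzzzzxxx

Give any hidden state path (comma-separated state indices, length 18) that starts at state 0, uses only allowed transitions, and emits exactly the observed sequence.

0,1,2,0,1,2,2,0,1,2,0,2,2,2,0,3,3,3

  pos 0: z in {0,2}, choose 0; start
  pos 1: y in {1}, choose 1; 0->1 ok
  pos 2: z in {0,2}, choose 2; 1->2 ok
  pos 3: z in {0,2}, choose 0; 2->0 ok
  pos 4: y in {1}, choose 1; 0->1 ok
  pos 5: z in {0,2}, choose 2; 1->2 ok
  pos 6: z in {0,2}, choose 2; 2->2 ok
  pos 7: z in {0,2}, choose 0; 2->0 ok
  pos 8: y in {1}, choose 1; 0->1 ok
  pos 9: z in {0,2}, choose 2; 1->2 ok
  pos 10: z in {0,2}, choose 0; 2->0 ok
  pos 11: z in {0,2}, choose 2; 0->2 ok
  pos 12: z in {0,2}, choose 2; 2->2 ok
  pos 13: z in {0,2}, choose 2; 2->2 ok
  pos 14: z in {0,2}, choose 0; 2->0 ok
  pos 15: x in {3}, choose 3; 0->3 ok
  pos 16: x in {3}, choose 3; 3->3 ok
  pos 17: x in {3}, choose 3; 3->3 ok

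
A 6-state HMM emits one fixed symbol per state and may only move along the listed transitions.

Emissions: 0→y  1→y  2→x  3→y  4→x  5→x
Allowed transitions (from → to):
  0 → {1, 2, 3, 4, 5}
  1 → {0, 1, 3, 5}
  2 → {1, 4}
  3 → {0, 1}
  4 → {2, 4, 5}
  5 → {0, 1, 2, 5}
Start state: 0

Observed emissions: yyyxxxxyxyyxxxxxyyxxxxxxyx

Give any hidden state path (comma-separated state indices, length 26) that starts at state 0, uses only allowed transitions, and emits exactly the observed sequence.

0,1,0,4,4,5,5,0,2,1,1,5,5,2,4,5,1,0,5,2,4,4,4,5,1,5

  [0] y  {0,1,3}  => 0  start
  [1] y  {0,1,3}  => 1  0->1 ok
  [2] y  {0,1,3}  => 0  1->0 ok
  [3] x  {2,4,5}  => 4  0->4 ok
  [4] x  {2,4,5}  => 4  4->4 ok
  [5] x  {2,4,5}  => 5  4->5 ok
  [6] x  {2,4,5}  => 5  5->5 ok
  [7] y  {0,1,3}  => 0  5->0 ok
  [8] x  {2,4,5}  => 2  0->2 ok
  [9] y  {0,1,3}  => 1  2->1 ok
  [10] y  {0,1,3}  => 1  1->1 ok
  [11] x  {2,4,5}  => 5  1->5 ok
  [12] x  {2,4,5}  => 5  5->5 ok
  [13] x  {2,4,5}  => 2  5->2 ok
  [14] x  {2,4,5}  => 4  2->4 ok
  [15] x  {2,4,5}  => 5  4->5 ok
  [16] y  {0,1,3}  => 1  5->1 ok
  [17] y  {0,1,3}  => 0  1->0 ok
  [18] x  {2,4,5}  => 5  0->5 ok
  [19] x  {2,4,5}  => 2  5->2 ok
  [20] x  {2,4,5}  => 4  2->4 ok
  [21] x  {2,4,5}  => 4  4->4 ok
  [22] x  {2,4,5}  => 4  4->4 ok
  [23] x  {2,4,5}  => 5  4->5 ok
  [24] y  {0,1,3}  => 1  5->1 ok
  [25] x  {2,4,5}  => 5  1->5 ok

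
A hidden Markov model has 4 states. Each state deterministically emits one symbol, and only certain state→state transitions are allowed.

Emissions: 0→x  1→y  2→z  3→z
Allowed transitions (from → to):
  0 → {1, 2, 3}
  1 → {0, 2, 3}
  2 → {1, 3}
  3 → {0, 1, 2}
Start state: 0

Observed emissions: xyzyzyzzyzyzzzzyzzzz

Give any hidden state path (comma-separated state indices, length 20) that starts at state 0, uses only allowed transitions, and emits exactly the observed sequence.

0,1,3,1,2,1,2,3,1,3,1,3,2,3,2,1,3,2,3,2

  0: obs=x cand={0} pick 0 [start]
  1: obs=y cand={1} pick 1 [0->1 ok]
  2: obs=z cand={2,3} pick 3 [1->3 ok]
  3: obs=y cand={1} pick 1 [3->1 ok]
  4: obs=z cand={2,3} pick 2 [1->2 ok]
  5: obs=y cand={1} pick 1 [2->1 ok]
  6: obs=z cand={2,3} pick 2 [1->2 ok]
  7: obs=z cand={2,3} pick 3 [2->3 ok]
  8: obs=y cand={1} pick 1 [3->1 ok]
  9: obs=z cand={2,3} pick 3 [1->3 ok]
  10: obs=y cand={1} pick 1 [3->1 ok]
  11: obs=z cand={2,3} pick 3 [1->3 ok]
  12: obs=z cand={2,3} pick 2 [3->2 ok]
  13: obs=z cand={2,3} pick 3 [2->3 ok]
  14: obs=z cand={2,3} pick 2 [3->2 ok]
  15: obs=y cand={1} pick 1 [2->1 ok]
  16: obs=z cand={2,3} pick 3 [1->3 ok]
  17: obs=z cand={2,3} pick 2 [3->2 ok]
  18: obs=z cand={2,3} pick 3 [2->3 ok]
  19: obs=z cand={2,3} pick 2 [3->2 ok]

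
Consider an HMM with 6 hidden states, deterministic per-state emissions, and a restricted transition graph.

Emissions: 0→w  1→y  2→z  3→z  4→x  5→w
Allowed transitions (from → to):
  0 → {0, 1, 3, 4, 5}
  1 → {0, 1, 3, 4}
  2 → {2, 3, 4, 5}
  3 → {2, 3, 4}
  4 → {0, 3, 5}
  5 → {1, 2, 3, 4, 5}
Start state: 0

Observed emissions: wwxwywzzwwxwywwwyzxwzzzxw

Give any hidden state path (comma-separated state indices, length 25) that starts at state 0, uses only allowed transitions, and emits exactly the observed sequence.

0,5,4,0,1,0,3,2,5,5,4,0,1,0,0,5,1,3,4,0,3,3,2,4,0

  pos 0: w in {0,5}, choose 0; start
  pos 1: w in {0,5}, choose 5; 0->5 ok
  pos 2: x in {4}, choose 4; 5->4 ok
  pos 3: w in {0,5}, choose 0; 4->0 ok
  pos 4: y in {1}, choose 1; 0->1 ok
  pos 5: w in {0,5}, choose 0; 1->0 ok
  pos 6: z in {2,3}, choose 3; 0->3 ok
  pos 7: z in {2,3}, choose 2; 3->2 ok
  pos 8: w in {0,5}, choose 5; 2->5 ok
  pos 9: w in {0,5}, choose 5; 5->5 ok
  pos 10: x in {4}, choose 4; 5->4 ok
  pos 11: w in {0,5}, choose 0; 4->0 ok
  pos 12: y in {1}, choose 1; 0->1 ok
  pos 13: w in {0,5}, choose 0; 1->0 ok
  pos 14: w in {0,5}, choose 0; 0->0 ok
  pos 15: w in {0,5}, choose 5; 0->5 ok
  pos 16: y in {1}, choose 1; 5->1 ok
  pos 17: z in {2,3}, choose 3; 1->3 ok
  pos 18: x in {4}, choose 4; 3->4 ok
  pos 19: w in {0,5}, choose 0; 4->0 ok
  pos 20: z in {2,3}, choose 3; 0->3 ok
  pos 21: z in {2,3}, choose 3; 3->3 ok
  pos 22: z in {2,3}, choose 2; 3->2 ok
  pos 23: x in {4}, choose 4; 2->4 ok
  pos 24: w in {0,5}, choose 0; 4->0 ok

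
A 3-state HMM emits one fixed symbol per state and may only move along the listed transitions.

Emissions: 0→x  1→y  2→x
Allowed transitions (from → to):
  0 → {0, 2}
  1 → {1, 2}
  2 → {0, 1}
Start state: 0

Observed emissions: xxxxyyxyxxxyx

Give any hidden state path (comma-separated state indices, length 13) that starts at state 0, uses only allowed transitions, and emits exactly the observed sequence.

  pos 0: x in {0,2}, choose 0; start
  pos 1: x in {0,2}, choose 0; 0->0 ok
  pos 2: x in {0,2}, choose 0; 0->0 ok
  pos 3: x in {0,2}, choose 2; 0->2 ok
  pos 4: y in {1}, choose 1; 2->1 ok
  pos 5: y in {1}, choose 1; 1->1 ok
  pos 6: x in {0,2}, choose 2; 1->2 ok
  pos 7: y in {1}, choose 1; 2->1 ok
  pos 8: x in {0,2}, choose 2; 1->2 ok
  pos 9: x in {0,2}, choose 0; 2->0 ok
  pos 10: x in {0,2}, choose 2; 0->2 ok
  pos 11: y in {1}, choose 1; 2->1 ok
  pos 12: x in {0,2}, choose 2; 1->2 ok

0,0,0,2,1,1,2,1,2,0,2,1,2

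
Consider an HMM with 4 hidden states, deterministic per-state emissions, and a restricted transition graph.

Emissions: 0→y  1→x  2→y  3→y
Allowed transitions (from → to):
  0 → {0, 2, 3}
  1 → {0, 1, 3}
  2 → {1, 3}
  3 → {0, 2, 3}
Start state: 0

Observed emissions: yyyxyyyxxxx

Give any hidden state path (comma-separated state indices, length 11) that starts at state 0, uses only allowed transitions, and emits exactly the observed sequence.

0,0,2,1,0,3,2,1,1,1,1

  pos 0: y in {0,2,3}, choose 0; start
  pos 1: y in {0,2,3}, choose 0; 0->0 ok
  pos 2: y in {0,2,3}, choose 2; 0->2 ok
  pos 3: x in {1}, choose 1; 2->1 ok
  pos 4: y in {0,2,3}, choose 0; 1->0 ok
  pos 5: y in {0,2,3}, choose 3; 0->3 ok
  pos 6: y in {0,2,3}, choose 2; 3->2 ok
  pos 7: x in {1}, choose 1; 2->1 ok
  pos 8: x in {1}, choose 1; 1->1 ok
  pos 9: x in {1}, choose 1; 1->1 ok
  pos 10: x in {1}, choose 1; 1->1 ok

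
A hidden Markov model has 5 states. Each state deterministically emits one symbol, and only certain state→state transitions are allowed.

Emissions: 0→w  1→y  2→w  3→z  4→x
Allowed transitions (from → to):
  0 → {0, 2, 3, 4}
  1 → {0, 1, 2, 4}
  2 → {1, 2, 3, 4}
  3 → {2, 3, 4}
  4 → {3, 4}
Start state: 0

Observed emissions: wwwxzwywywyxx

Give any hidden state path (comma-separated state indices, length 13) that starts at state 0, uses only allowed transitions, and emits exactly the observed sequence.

  t0 'w' -> {0,2}, take 0 (start)
  t1 'w' -> {0,2}, take 0 (0->0 ok)
  t2 'w' -> {0,2}, take 2 (0->2 ok)
  t3 'x' -> {4}, take 4 (2->4 ok)
  t4 'z' -> {3}, take 3 (4->3 ok)
  t5 'w' -> {0,2}, take 2 (3->2 ok)
  t6 'y' -> {1}, take 1 (2->1 ok)
  t7 'w' -> {0,2}, take 2 (1->2 ok)
  t8 'y' -> {1}, take 1 (2->1 ok)
  t9 'w' -> {0,2}, take 2 (1->2 ok)
  t10 'y' -> {1}, take 1 (2->1 ok)
  t11 'x' -> {4}, take 4 (1->4 ok)
  t12 'x' -> {4}, take 4 (4->4 ok)

0,0,2,4,3,2,1,2,1,2,1,4,4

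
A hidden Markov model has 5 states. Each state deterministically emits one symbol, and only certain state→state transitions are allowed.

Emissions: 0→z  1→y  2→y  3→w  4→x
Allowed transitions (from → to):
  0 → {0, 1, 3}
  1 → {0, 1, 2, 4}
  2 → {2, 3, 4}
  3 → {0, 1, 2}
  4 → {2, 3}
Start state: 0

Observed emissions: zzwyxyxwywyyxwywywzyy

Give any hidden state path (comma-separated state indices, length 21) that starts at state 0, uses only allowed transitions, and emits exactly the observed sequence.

0,0,3,1,4,2,4,3,2,3,1,2,4,3,2,3,2,3,0,1,1

  t0 'z' -> {0}, take 0 (start)
  t1 'z' -> {0}, take 0 (0->0 ok)
  t2 'w' -> {3}, take 3 (0->3 ok)
  t3 'y' -> {1,2}, take 1 (3->1 ok)
  t4 'x' -> {4}, take 4 (1->4 ok)
  t5 'y' -> {1,2}, take 2 (4->2 ok)
  t6 'x' -> {4}, take 4 (2->4 ok)
  t7 'w' -> {3}, take 3 (4->3 ok)
  t8 'y' -> {1,2}, take 2 (3->2 ok)
  t9 'w' -> {3}, take 3 (2->3 ok)
  t10 'y' -> {1,2}, take 1 (3->1 ok)
  t11 'y' -> {1,2}, take 2 (1->2 ok)
  t12 'x' -> {4}, take 4 (2->4 ok)
  t13 'w' -> {3}, take 3 (4->3 ok)
  t14 'y' -> {1,2}, take 2 (3->2 ok)
  t15 'w' -> {3}, take 3 (2->3 ok)
  t16 'y' -> {1,2}, take 2 (3->2 ok)
  t17 'w' -> {3}, take 3 (2->3 ok)
  t18 'z' -> {0}, take 0 (3->0 ok)
  t19 'y' -> {1,2}, take 1 (0->1 ok)
  t20 'y' -> {1,2}, take 1 (1->1 ok)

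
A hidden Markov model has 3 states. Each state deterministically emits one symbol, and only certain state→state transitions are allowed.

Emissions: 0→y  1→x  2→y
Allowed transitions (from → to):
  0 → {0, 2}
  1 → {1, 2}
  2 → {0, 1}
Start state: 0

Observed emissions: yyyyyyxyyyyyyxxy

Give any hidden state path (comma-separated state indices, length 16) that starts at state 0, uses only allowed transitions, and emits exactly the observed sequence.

0,0,0,2,0,2,1,2,0,0,0,0,2,1,1,2

  0: obs=y cand={0,2} pick 0 [start]
  1: obs=y cand={0,2} pick 0 [0->0 ok]
  2: obs=y cand={0,2} pick 0 [0->0 ok]
  3: obs=y cand={0,2} pick 2 [0->2 ok]
  4: obs=y cand={0,2} pick 0 [2->0 ok]
  5: obs=y cand={0,2} pick 2 [0->2 ok]
  6: obs=x cand={1} pick 1 [2->1 ok]
  7: obs=y cand={0,2} pick 2 [1->2 ok]
  8: obs=y cand={0,2} pick 0 [2->0 ok]
  9: obs=y cand={0,2} pick 0 [0->0 ok]
  10: obs=y cand={0,2} pick 0 [0->0 ok]
  11: obs=y cand={0,2} pick 0 [0->0 ok]
  12: obs=y cand={0,2} pick 2 [0->2 ok]
  13: obs=x cand={1} pick 1 [2->1 ok]
  14: obs=x cand={1} pick 1 [1->1 ok]
  15: obs=y cand={0,2} pick 2 [1->2 ok]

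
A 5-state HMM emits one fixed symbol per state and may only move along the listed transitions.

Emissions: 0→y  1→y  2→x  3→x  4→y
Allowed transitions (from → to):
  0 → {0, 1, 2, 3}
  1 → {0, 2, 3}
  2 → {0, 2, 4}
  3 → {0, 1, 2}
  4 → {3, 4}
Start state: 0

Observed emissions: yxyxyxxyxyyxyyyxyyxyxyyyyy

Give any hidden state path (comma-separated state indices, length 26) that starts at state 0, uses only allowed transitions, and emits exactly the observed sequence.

0,2,4,3,0,3,2,4,3,1,0,2,4,4,4,3,1,0,2,0,3,1,0,1,0,1

  0: obs=y cand={0,1,4} pick 0 [start]
  1: obs=x cand={2,3} pick 2 [0->2 ok]
  2: obs=y cand={0,1,4} pick 4 [2->4 ok]
  3: obs=x cand={2,3} pick 3 [4->3 ok]
  4: obs=y cand={0,1,4} pick 0 [3->0 ok]
  5: obs=x cand={2,3} pick 3 [0->3 ok]
  6: obs=x cand={2,3} pick 2 [3->2 ok]
  7: obs=y cand={0,1,4} pick 4 [2->4 ok]
  8: obs=x cand={2,3} pick 3 [4->3 ok]
  9: obs=y cand={0,1,4} pick 1 [3->1 ok]
  10: obs=y cand={0,1,4} pick 0 [1->0 ok]
  11: obs=x cand={2,3} pick 2 [0->2 ok]
  12: obs=y cand={0,1,4} pick 4 [2->4 ok]
  13: obs=y cand={0,1,4} pick 4 [4->4 ok]
  14: obs=y cand={0,1,4} pick 4 [4->4 ok]
  15: obs=x cand={2,3} pick 3 [4->3 ok]
  16: obs=y cand={0,1,4} pick 1 [3->1 ok]
  17: obs=y cand={0,1,4} pick 0 [1->0 ok]
  18: obs=x cand={2,3} pick 2 [0->2 ok]
  19: obs=y cand={0,1,4} pick 0 [2->0 ok]
  20: obs=x cand={2,3} pick 3 [0->3 ok]
  21: obs=y cand={0,1,4} pick 1 [3->1 ok]
  22: obs=y cand={0,1,4} pick 0 [1->0 ok]
  23: obs=y cand={0,1,4} pick 1 [0->1 ok]
  24: obs=y cand={0,1,4} pick 0 [1->0 ok]
  25: obs=y cand={0,1,4} pick 1 [0->1 ok]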